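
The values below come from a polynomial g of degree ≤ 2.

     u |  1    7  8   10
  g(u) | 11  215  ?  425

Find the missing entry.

277

The 3 known points determine the degree-2 polynomial uniquely.
Write g(u) = au^2 + bu + c. Substituting each data point gives a linear system:
  a + b + c = 11
  49a + 7b + c = 215
  100a + 10b + c = 425
Solving the system yields a = 4, b = 2, c = 5.
So g(u) = 4u^2 + 2u + 5.
Then g(8) = 277.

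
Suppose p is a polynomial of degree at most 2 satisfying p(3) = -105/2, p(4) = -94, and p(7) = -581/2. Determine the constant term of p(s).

0

Write p(s) = as^2 + bs + c. Substituting each data point gives a linear system:
  9a + 3b + c = -105/2
  16a + 4b + c = -94
  49a + 7b + c = -581/2
Solving the system yields a = -6, b = 1/2, c = 0.
So p(s) = -6s^2 + (1/2)s.
The constant term is 0.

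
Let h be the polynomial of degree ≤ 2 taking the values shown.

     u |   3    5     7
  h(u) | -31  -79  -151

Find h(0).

-4

Write h(u) = au^2 + bu + c. Substituting each data point gives a linear system:
  9a + 3b + c = -31
  25a + 5b + c = -79
  49a + 7b + c = -151
Solving the system yields a = -3, b = 0, c = -4.
So h(u) = -3u^2 - 4.
Then h(0) = -4.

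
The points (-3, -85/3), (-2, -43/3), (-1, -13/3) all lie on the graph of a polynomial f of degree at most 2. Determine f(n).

Write f(n) = an^2 + bn + c. Substituting each data point gives a linear system:
  9a - 3b + c = -85/3
  4a - 2b + c = -43/3
  a - b + c = -13/3
Solving the system yields a = -2, b = 4, c = 5/3.
So f(n) = -2n² + 4n + 5/3.
Check: f(-2) = -43/3. ✓

f(n) = -2n^2 + 4n + 5/3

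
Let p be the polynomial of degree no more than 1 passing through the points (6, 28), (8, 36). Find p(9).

40

Using the Lagrange interpolation formula with nodes 6, 8:
  L_0(x) = (x - 8) / -2
  L_1(x) = (x - 6) / 2
Then p(x) = 28·L_0(x) + 36·L_1(x).
Expanding and collecting terms gives p(x) = 4x + 4.
Evaluating at x = 9: p(9) = 40.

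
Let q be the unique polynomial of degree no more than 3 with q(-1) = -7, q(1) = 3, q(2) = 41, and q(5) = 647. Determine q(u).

Using the Lagrange interpolation formula with nodes -1, 1, 2, 5:
  L_0(u) = (u - 1)(u - 2)(u - 5) / -36
  L_1(u) = (u + 1)(u - 2)(u - 5) / 8
  L_2(u) = (u + 1)(u - 1)(u - 5) / -9
  L_3(u) = (u + 1)(u - 1)(u - 2) / 72
Then q(u) = -7·L_0(u) + 3·L_1(u) + 41·L_2(u) + 647·L_3(u).
Expanding and collecting terms gives q(u) = 5u^3 + u^2 - 3.
Check: q(2) = 41. ✓

q(u) = 5u^3 + u^2 - 3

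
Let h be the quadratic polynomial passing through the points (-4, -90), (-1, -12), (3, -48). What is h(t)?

h(t) = -5t^2 + t - 6

Using the Lagrange interpolation formula with nodes -4, -1, 3:
  L_0(t) = (t + 1)(t - 3) / 21
  L_1(t) = (t + 4)(t - 3) / -12
  L_2(t) = (t + 4)(t + 1) / 28
Then h(t) = -90·L_0(t) - 12·L_1(t) - 48·L_2(t).
Expanding and collecting terms gives h(t) = -5t^2 + t - 6.
Check: h(-4) = -90. ✓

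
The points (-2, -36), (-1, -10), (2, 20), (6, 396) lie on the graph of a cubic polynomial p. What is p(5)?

230

Write p(t) = at^3 + bt^2 + ct + d. Substituting each data point gives a linear system:
  -8a + 4b - 2c + d = -36
  -a + b - c + d = -10
  8a + 4b + 2c + d = 20
  216a + 36b + 6c + d = 396
Solving the system yields a = 2, b = -2, c = 6, d = 0.
So p(t) = 2t^3 - 2t^2 + 6t.
Then p(5) = 230.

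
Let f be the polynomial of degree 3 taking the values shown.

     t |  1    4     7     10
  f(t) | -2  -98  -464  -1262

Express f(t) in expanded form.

f(t) = -t^3 - 3t^2 + 4t - 2

Write f(t) = at^3 + bt^2 + ct + d. Substituting each data point gives a linear system:
  a + b + c + d = -2
  64a + 16b + 4c + d = -98
  343a + 49b + 7c + d = -464
  1000a + 100b + 10c + d = -1262
Solving the system yields a = -1, b = -3, c = 4, d = -2.
So f(t) = -t^3 - 3t^2 + 4t - 2.
Check: f(10) = -1262. ✓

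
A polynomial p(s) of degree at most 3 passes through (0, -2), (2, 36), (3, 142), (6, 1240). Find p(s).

p(s) = 6s^3 - s^2 - 3s - 2

Using the Lagrange interpolation formula with nodes 0, 2, 3, 6:
  L_0(s) = (s - 2)(s - 3)(s - 6) / -36
  L_1(s) = s(s - 3)(s - 6) / 8
  L_2(s) = s(s - 2)(s - 6) / -9
  L_3(s) = s(s - 2)(s - 3) / 72
Then p(s) = -2·L_0(s) + 36·L_1(s) + 142·L_2(s) + 1240·L_3(s).
Expanding and collecting terms gives p(s) = 6s^3 - s^2 - 3s - 2.
Check: p(6) = 1240. ✓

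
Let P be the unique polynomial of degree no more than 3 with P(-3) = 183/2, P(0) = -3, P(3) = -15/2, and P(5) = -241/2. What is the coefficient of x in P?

3/2

Write P(x) = ax^3 + bx^2 + cx + d. Substituting each data point gives a linear system:
  -27a + 9b - 3c + d = 183/2
  d = -3
  27a + 9b + 3c + d = -15/2
  125a + 25b + 5c + d = -241/2
Solving the system yields a = -2, b = 5, c = 3/2, d = -3.
So P(x) = -2x^3 + 5x^2 + (3/2)x - 3.
The coefficient of x is 3/2.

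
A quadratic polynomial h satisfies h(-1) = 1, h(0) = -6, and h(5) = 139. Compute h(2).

Using the Lagrange interpolation formula with nodes -1, 0, 5:
  L_0(n) = n(n - 5) / 6
  L_1(n) = (n + 1)(n - 5) / -5
  L_2(n) = (n + 1)n / 30
Then h(n) = 1·L_0(n) - 6·L_1(n) + 139·L_2(n).
Expanding and collecting terms gives h(n) = 6n^2 - n - 6.
Evaluating at n = 2: h(2) = 16.

16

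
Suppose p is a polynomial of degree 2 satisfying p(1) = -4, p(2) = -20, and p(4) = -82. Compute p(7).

Using the Lagrange interpolation formula with nodes 1, 2, 4:
  L_0(t) = (t - 2)(t - 4) / 3
  L_1(t) = (t - 1)(t - 4) / -2
  L_2(t) = (t - 1)(t - 2) / 6
Then p(t) = -4·L_0(t) - 20·L_1(t) - 82·L_2(t).
Expanding and collecting terms gives p(t) = -5t² - t + 2.
Evaluating at t = 7: p(7) = -250.

-250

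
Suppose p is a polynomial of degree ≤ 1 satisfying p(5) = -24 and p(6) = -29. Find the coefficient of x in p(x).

-5

Write p(x) = ax + b. Substituting each data point gives a linear system:
  5a + b = -24
  6a + b = -29
Solving the system yields a = -5, b = 1.
So p(x) = -5x + 1.
The leading coefficient is -5.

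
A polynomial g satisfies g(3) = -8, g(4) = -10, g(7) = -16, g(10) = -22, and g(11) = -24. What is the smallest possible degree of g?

Divided differences on the nodes 3, 4, 7, 10, 11:
  order 0: -8  -10  -16  -22  -24
  order 1: -2  -2  -2  -2
  order 2: 0  0  0
  order 3: 0  0
  order 4: 0
The order-1 divided differences are all -2 (nonzero) and every higher order vanishes, so the data lies on a polynomial of degree exactly 1.

1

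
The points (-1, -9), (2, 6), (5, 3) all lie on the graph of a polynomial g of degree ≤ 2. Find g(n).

g(n) = -n^2 + 6n - 2

Write g(n) = an^2 + bn + c. Substituting each data point gives a linear system:
  a - b + c = -9
  4a + 2b + c = 6
  25a + 5b + c = 3
Solving the system yields a = -1, b = 6, c = -2.
So g(n) = -n² + 6n - 2.
Check: g(2) = 6. ✓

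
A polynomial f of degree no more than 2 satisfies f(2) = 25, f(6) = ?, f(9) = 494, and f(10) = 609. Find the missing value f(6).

221

The 3 known points determine the degree-2 polynomial uniquely.
Write f(s) = as^2 + bs + c. Substituting each data point gives a linear system:
  4a + 2b + c = 25
  81a + 9b + c = 494
  100a + 10b + c = 609
Solving the system yields a = 6, b = 1, c = -1.
So f(s) = 6s^2 + s - 1.
Then f(6) = 221.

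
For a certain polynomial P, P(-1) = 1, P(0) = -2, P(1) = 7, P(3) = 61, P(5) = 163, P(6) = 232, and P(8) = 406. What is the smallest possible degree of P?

2

Divided differences on the nodes -1, 0, 1, 3, 5, 6, 8:
  order 0: 1  -2  7  61  163  232  406
  order 1: -3  9  27  51  69  87
  order 2: 6  6  6  6  6
  order 3: 0  0  0  0
  order 4: 0  0  0
  order 5: 0  0
  order 6: 0
The order-2 divided differences are all 6 (nonzero) and every higher order vanishes, so the data lies on a polynomial of degree exactly 2.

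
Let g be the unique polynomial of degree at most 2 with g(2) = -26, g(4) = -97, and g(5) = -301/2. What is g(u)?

Write g(u) = au^2 + bu + c. Substituting each data point gives a linear system:
  4a + 2b + c = -26
  16a + 4b + c = -97
  25a + 5b + c = -301/2
Solving the system yields a = -6, b = 1/2, c = -3.
So g(u) = -6u² + (1/2)u - 3.
Check: g(2) = -26. ✓

g(u) = -6u^2 + (1/2)u - 3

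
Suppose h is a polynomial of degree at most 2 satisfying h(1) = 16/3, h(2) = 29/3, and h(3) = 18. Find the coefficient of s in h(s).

-5/3

Write h(s) = as^2 + bs + c. Substituting each data point gives a linear system:
  a + b + c = 16/3
  4a + 2b + c = 29/3
  9a + 3b + c = 18
Solving the system yields a = 2, b = -5/3, c = 5.
So h(s) = 2s^2 - (5/3)s + 5.
The coefficient of s is -5/3.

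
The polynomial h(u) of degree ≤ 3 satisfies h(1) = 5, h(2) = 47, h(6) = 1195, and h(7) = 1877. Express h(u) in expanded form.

h(u) = 5u^3 + 4u^2 - 5u + 1

Write h(u) = au^3 + bu^2 + cu + d. Substituting each data point gives a linear system:
  a + b + c + d = 5
  8a + 4b + 2c + d = 47
  216a + 36b + 6c + d = 1195
  343a + 49b + 7c + d = 1877
Solving the system yields a = 5, b = 4, c = -5, d = 1.
So h(u) = 5u^3 + 4u^2 - 5u + 1.
Check: h(1) = 5. ✓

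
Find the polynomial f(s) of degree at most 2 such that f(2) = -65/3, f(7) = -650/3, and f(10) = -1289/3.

Using the Lagrange interpolation formula with nodes 2, 7, 10:
  L_0(s) = (s - 7)(s - 10) / 40
  L_1(s) = (s - 2)(s - 10) / -15
  L_2(s) = (s - 2)(s - 7) / 24
Then f(s) = -65/3·L_0(s) - 650/3·L_1(s) - 1289/3·L_2(s).
Expanding and collecting terms gives f(s) = -4s^2 - 3s + 1/3.
Check: f(7) = -650/3. ✓

f(s) = -4s^2 - 3s + 1/3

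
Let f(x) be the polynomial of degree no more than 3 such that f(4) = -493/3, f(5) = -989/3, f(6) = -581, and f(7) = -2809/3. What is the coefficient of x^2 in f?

Write f(x) = ax^3 + bx^2 + cx + d. Substituting each data point gives a linear system:
  64a + 16b + 4c + d = -493/3
  125a + 25b + 5c + d = -989/3
  216a + 36b + 6c + d = -581
  343a + 49b + 7c + d = -2809/3
Solving the system yields a = -3, b = 2, c = -1/3, d = -3.
So f(x) = -3x³ + 2x² - (1/3)x - 3.
The coefficient of x^2 is 2.

2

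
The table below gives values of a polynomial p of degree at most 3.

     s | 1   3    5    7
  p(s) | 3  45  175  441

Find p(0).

Using the Lagrange interpolation formula with nodes 1, 3, 5, 7:
  L_0(s) = (s - 3)(s - 5)(s - 7) / -48
  L_1(s) = (s - 1)(s - 5)(s - 7) / 16
  L_2(s) = (s - 1)(s - 3)(s - 7) / -16
  L_3(s) = (s - 1)(s - 3)(s - 5) / 48
Then p(s) = 3·L_0(s) + 45·L_1(s) + 175·L_2(s) + 441·L_3(s).
Expanding and collecting terms gives p(s) = s^3 + 2s^2.
Evaluating at s = 0: p(0) = 0.

0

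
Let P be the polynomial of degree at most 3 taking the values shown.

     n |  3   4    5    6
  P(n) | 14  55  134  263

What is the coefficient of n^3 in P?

2

Write P(n) = an^3 + bn^2 + cn + d. Substituting each data point gives a linear system:
  27a + 9b + 3c + d = 14
  64a + 16b + 4c + d = 55
  125a + 25b + 5c + d = 134
  216a + 36b + 6c + d = 263
Solving the system yields a = 2, b = -5, c = 2, d = -1.
So P(n) = 2n³ - 5n² + 2n - 1.
The leading coefficient is 2.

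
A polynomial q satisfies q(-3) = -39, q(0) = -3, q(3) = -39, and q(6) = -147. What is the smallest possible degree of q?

Forward differences of the values at u = -3, 0, 3, 6:
  q  : -39  -3  -39  -147
  Δ  : 36  -36  -108
  Δ^2: -72  -72
  Δ^3: 0
The second differences are constant (-72) and nonzero, while all higher differences vanish, so the minimal degree is 2.

2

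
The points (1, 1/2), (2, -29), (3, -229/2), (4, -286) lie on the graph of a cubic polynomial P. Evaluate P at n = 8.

-2432

Using the Lagrange interpolation formula with nodes 1, 2, 3, 4:
  L_0(n) = (n - 2)(n - 3)(n - 4) / -6
  L_1(n) = (n - 1)(n - 3)(n - 4) / 2
  L_2(n) = (n - 1)(n - 2)(n - 4) / -2
  L_3(n) = (n - 1)(n - 2)(n - 3) / 6
Then P(n) = 1/2·L_0(n) - 29·L_1(n) - 229/2·L_2(n) - 286·L_3(n).
Expanding and collecting terms gives P(n) = -5n³ + 2n² - (1/2)n + 4.
Evaluating at n = 8: P(8) = -2432.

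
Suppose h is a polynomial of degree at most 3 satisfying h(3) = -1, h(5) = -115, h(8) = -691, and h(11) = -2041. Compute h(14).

-4489

Write h(s) = as^3 + bs^2 + cs + d. Substituting each data point gives a linear system:
  27a + 9b + 3c + d = -1
  125a + 25b + 5c + d = -115
  512a + 64b + 8c + d = -691
  1331a + 121b + 11c + d = -2041
Solving the system yields a = -2, b = 5, c = 1, d = 5.
So h(s) = -2s^3 + 5s^2 + s + 5.
Then h(14) = -4489.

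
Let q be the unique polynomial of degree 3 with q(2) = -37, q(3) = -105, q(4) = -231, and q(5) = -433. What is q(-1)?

Using the Lagrange interpolation formula with nodes 2, 3, 4, 5:
  L_0(u) = (u - 3)(u - 4)(u - 5) / -6
  L_1(u) = (u - 2)(u - 4)(u - 5) / 2
  L_2(u) = (u - 2)(u - 3)(u - 5) / -2
  L_3(u) = (u - 2)(u - 3)(u - 4) / 6
Then q(u) = -37·L_0(u) - 105·L_1(u) - 231·L_2(u) - 433·L_3(u).
Expanding and collecting terms gives q(u) = -3u³ - 2u² - u - 3.
Evaluating at u = -1: q(-1) = -1.

-1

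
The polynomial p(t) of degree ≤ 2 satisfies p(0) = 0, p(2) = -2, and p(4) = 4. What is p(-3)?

18

Forward differences of the values at t = 0, 2, 4:
  p  : 0  -2  4
  Δ  : -2  6
  Δ^2: 8
The second differences are constant, confirming degree 2.
Interpolating (Newton forward form) and evaluating at t = -3 gives p(-3) = 18.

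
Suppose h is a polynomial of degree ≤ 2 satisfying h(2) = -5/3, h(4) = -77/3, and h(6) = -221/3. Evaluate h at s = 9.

-572/3

Forward differences of the values at s = 2, 4, 6:
  h  : -5/3  -77/3  -221/3
  Δ  : -24  -48
  Δ^2: -24
The second differences are constant, confirming degree 2.
Interpolating (Newton forward form) and evaluating at s = 9 gives h(9) = -572/3.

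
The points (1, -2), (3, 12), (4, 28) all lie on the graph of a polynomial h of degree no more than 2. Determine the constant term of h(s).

0

Write h(s) = as^2 + bs + c. Substituting each data point gives a linear system:
  a + b + c = -2
  9a + 3b + c = 12
  16a + 4b + c = 28
Solving the system yields a = 3, b = -5, c = 0.
So h(s) = 3s^2 - 5s.
The constant term is 0.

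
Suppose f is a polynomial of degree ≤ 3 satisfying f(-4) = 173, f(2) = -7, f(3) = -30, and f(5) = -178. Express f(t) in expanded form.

f(t) = -2t^3 + 3t^2 - 3

Write f(t) = at^3 + bt^2 + ct + d. Substituting each data point gives a linear system:
  -64a + 16b - 4c + d = 173
  8a + 4b + 2c + d = -7
  27a + 9b + 3c + d = -30
  125a + 25b + 5c + d = -178
Solving the system yields a = -2, b = 3, c = 0, d = -3.
So f(t) = -2t^3 + 3t^2 - 3.
Check: f(5) = -178. ✓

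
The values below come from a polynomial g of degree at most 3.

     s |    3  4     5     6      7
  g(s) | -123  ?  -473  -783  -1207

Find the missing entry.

The 4 known points determine the degree-3 polynomial uniquely.
Write g(s) = as^3 + bs^2 + cs + d. Substituting each data point gives a linear system:
  27a + 9b + 3c + d = -123
  125a + 25b + 5c + d = -473
  216a + 36b + 6c + d = -783
  343a + 49b + 7c + d = -1207
Solving the system yields a = -3, b = -3, c = -4, d = -3.
So g(s) = -3s^3 - 3s^2 - 4s - 3.
Then g(4) = -259.

-259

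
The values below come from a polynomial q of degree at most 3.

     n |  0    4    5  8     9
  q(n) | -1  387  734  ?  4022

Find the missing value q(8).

The 4 known points determine the degree-3 polynomial uniquely.
Write q(n) = an^3 + bn^2 + cn + d. Substituting each data point gives a linear system:
  d = -1
  64a + 16b + 4c + d = 387
  125a + 25b + 5c + d = 734
  729a + 81b + 9c + d = 4022
Solving the system yields a = 5, b = 5, c = -3, d = -1.
So q(n) = 5n³ + 5n² - 3n - 1.
Then q(8) = 2855.

2855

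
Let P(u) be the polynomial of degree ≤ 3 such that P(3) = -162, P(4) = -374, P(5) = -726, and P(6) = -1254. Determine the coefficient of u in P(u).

-4

Write P(u) = au^3 + bu^2 + cu + d. Substituting each data point gives a linear system:
  27a + 9b + 3c + d = -162
  64a + 16b + 4c + d = -374
  125a + 25b + 5c + d = -726
  216a + 36b + 6c + d = -1254
Solving the system yields a = -6, b = 2, c = -4, d = -6.
So P(u) = -6u³ + 2u² - 4u - 6.
The coefficient of u is -4.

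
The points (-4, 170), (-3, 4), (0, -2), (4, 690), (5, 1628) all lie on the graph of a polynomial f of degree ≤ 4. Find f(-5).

618

Using the Lagrange interpolation formula with nodes -4, -3, 0, 4, 5:
  L_0(n) = (n + 3)n(n - 4)(n - 5) / 288
  L_1(n) = (n + 4)n(n - 4)(n - 5) / -168
  L_2(n) = (n + 4)(n + 3)(n - 4)(n - 5) / 240
  L_3(n) = (n + 4)(n + 3)n(n - 5) / -224
  L_4(n) = (n + 4)(n + 3)n(n - 4) / 360
Then f(n) = 170·L_0(n) + 4·L_1(n) - 2·L_2(n) + 690·L_3(n) + 1628·L_4(n).
Expanding and collecting terms gives f(n) = 2n⁴ + 4n³ - 5n² + n - 2.
Evaluating at n = -5: f(-5) = 618.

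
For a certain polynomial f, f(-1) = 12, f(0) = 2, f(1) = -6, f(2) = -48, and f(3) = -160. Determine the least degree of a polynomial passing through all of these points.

Forward differences of the values at t = -1, 0, 1, 2, 3:
  f  : 12  2  -6  -48  -160
  Δ  : -10  -8  -42  -112
  Δ^2: 2  -34  -70
  Δ^3: -36  -36
  Δ^4: 0
The third differences are constant (-36) and nonzero, while all higher differences vanish, so the minimal degree is 3.

3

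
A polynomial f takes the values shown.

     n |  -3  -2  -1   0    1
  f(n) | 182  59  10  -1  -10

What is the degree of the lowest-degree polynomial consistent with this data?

3

Forward differences of the values at n = -3, -2, -1, 0, 1:
  f  : 182  59  10  -1  -10
  Δ  : -123  -49  -11  -9
  Δ^2: 74  38  2
  Δ^3: -36  -36
  Δ^4: 0
The third differences are constant (-36) and nonzero, while all higher differences vanish, so the minimal degree is 3.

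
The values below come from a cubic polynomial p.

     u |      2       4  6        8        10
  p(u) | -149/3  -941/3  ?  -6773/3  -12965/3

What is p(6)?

-2957/3

The 4 known points determine the degree-3 polynomial uniquely.
Write p(u) = au^3 + bu^2 + cu + d. Substituting each data point gives a linear system:
  8a + 4b + 2c + d = -149/3
  64a + 16b + 4c + d = -941/3
  512a + 64b + 8c + d = -6773/3
  1000a + 100b + 10c + d = -12965/3
Solving the system yields a = -4, b = -3, c = -2, d = -5/3.
So p(u) = -4u^3 - 3u^2 - 2u - 5/3.
Then p(6) = -2957/3.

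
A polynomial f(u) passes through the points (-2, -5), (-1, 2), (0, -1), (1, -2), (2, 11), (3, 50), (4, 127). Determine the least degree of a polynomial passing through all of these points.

Forward differences of the values at u = -2, -1, 0, 1, 2, 3, 4:
  f  : -5  2  -1  -2  11  50  127
  Δ  : 7  -3  -1  13  39  77
  Δ^2: -10  2  14  26  38
  Δ^3: 12  12  12  12
  Δ^4: 0  0  0
  Δ^5: 0  0
  Δ^6: 0
The third differences are constant (12) and nonzero, while all higher differences vanish, so the minimal degree is 3.

3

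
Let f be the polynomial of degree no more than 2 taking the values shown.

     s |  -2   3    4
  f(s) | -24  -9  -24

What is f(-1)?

Using the Lagrange interpolation formula with nodes -2, 3, 4:
  L_0(s) = (s - 3)(s - 4) / 30
  L_1(s) = (s + 2)(s - 4) / -5
  L_2(s) = (s + 2)(s - 3) / 6
Then f(s) = -24·L_0(s) - 9·L_1(s) - 24·L_2(s).
Expanding and collecting terms gives f(s) = -3s² + 6s.
Evaluating at s = -1: f(-1) = -9.

-9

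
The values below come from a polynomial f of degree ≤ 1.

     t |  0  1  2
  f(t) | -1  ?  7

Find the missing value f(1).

The 2 known points determine the degree-1 polynomial uniquely.
Write f(t) = at + b. Substituting each data point gives a linear system:
  b = -1
  2a + b = 7
Solving the system yields a = 4, b = -1.
So f(t) = 4t - 1.
Then f(1) = 3.

3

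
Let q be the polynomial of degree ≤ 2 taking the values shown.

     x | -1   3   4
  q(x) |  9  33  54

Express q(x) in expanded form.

Write q(x) = ax^2 + bx + c. Substituting each data point gives a linear system:
  a - b + c = 9
  9a + 3b + c = 33
  16a + 4b + c = 54
Solving the system yields a = 3, b = 0, c = 6.
So q(x) = 3x^2 + 6.
Check: q(4) = 54. ✓

q(x) = 3x^2 + 6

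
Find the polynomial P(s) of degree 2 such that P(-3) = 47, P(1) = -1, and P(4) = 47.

Write P(s) = as^2 + bs + c. Substituting each data point gives a linear system:
  9a - 3b + c = 47
  a + b + c = -1
  16a + 4b + c = 47
Solving the system yields a = 4, b = -4, c = -1.
So P(s) = 4s^2 - 4s - 1.
Check: P(4) = 47. ✓

P(s) = 4s^2 - 4s - 1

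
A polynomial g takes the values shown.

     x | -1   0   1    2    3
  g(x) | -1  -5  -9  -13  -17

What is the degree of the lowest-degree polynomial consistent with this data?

1

Forward differences of the values at x = -1, 0, 1, 2, 3:
  g  : -1  -5  -9  -13  -17
  Δ  : -4  -4  -4  -4
  Δ^2: 0  0  0
  Δ^3: 0  0
  Δ^4: 0
The first differences are constant (-4) and nonzero, while all higher differences vanish, so the minimal degree is 1.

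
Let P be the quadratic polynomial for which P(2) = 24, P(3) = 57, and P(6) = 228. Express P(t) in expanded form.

Write P(t) = at^2 + bt + c. Substituting each data point gives a linear system:
  4a + 2b + c = 24
  9a + 3b + c = 57
  36a + 6b + c = 228
Solving the system yields a = 6, b = 3, c = -6.
So P(t) = 6t^2 + 3t - 6.
Check: P(2) = 24. ✓

P(t) = 6t^2 + 3t - 6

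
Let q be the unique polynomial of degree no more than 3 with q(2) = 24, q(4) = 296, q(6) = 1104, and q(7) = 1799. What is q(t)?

q(t) = 6t^3 - 5t^2 - 2t

Write q(t) = at^3 + bt^2 + ct + d. Substituting each data point gives a linear system:
  8a + 4b + 2c + d = 24
  64a + 16b + 4c + d = 296
  216a + 36b + 6c + d = 1104
  343a + 49b + 7c + d = 1799
Solving the system yields a = 6, b = -5, c = -2, d = 0.
So q(t) = 6t^3 - 5t^2 - 2t.
Check: q(6) = 1104. ✓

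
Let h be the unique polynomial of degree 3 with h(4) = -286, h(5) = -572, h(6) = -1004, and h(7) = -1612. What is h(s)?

h(s) = -5s^3 + 2s^2 + s - 2

Write h(s) = as^3 + bs^2 + cs + d. Substituting each data point gives a linear system:
  64a + 16b + 4c + d = -286
  125a + 25b + 5c + d = -572
  216a + 36b + 6c + d = -1004
  343a + 49b + 7c + d = -1612
Solving the system yields a = -5, b = 2, c = 1, d = -2.
So h(s) = -5s^3 + 2s^2 + s - 2.
Check: h(5) = -572. ✓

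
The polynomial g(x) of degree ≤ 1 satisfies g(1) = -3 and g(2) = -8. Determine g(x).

g(x) = -5x + 2

Write g(x) = ax + b. Substituting each data point gives a linear system:
  a + b = -3
  2a + b = -8
Solving the system yields a = -5, b = 2.
So g(x) = -5x + 2.
Check: g(1) = -3. ✓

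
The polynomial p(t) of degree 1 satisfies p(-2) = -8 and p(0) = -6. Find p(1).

-5

Write p(t) = at + b. Substituting each data point gives a linear system:
  -2a + b = -8
  b = -6
Solving the system yields a = 1, b = -6.
So p(t) = t - 6.
Then p(1) = -5.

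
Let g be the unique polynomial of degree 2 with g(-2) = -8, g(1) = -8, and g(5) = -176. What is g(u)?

g(u) = -6u^2 - 6u + 4

Write g(u) = au^2 + bu + c. Substituting each data point gives a linear system:
  4a - 2b + c = -8
  a + b + c = -8
  25a + 5b + c = -176
Solving the system yields a = -6, b = -6, c = 4.
So g(u) = -6u^2 - 6u + 4.
Check: g(1) = -8. ✓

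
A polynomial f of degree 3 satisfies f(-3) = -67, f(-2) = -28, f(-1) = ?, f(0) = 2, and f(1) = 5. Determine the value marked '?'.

-7

The 4 known points determine the degree-3 polynomial uniquely.
Write f(s) = as^3 + bs^2 + cs + d. Substituting each data point gives a linear system:
  -27a + 9b - 3c + d = -67
  -8a + 4b - 2c + d = -28
  d = 2
  a + b + c + d = 5
Solving the system yields a = 1, b = -3, c = 5, d = 2.
So f(s) = s^3 - 3s^2 + 5s + 2.
Then f(-1) = -7.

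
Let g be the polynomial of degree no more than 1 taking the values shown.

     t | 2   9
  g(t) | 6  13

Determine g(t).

g(t) = t + 4

Write g(t) = at + b. Substituting each data point gives a linear system:
  2a + b = 6
  9a + b = 13
Solving the system yields a = 1, b = 4.
So g(t) = t + 4.
Check: g(9) = 13. ✓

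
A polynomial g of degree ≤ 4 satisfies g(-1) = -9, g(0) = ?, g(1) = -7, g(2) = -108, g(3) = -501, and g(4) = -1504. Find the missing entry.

0

On equispaced nodes a degree-4 polynomial has vanishing fifth forward difference, so
  - g(-1) + 5·g(0) - 10·g(1) + 10·g(2) - 5·g(3) + g(4) = 0.
Substituting the known values and solving for g(0):
  5·g(0) = 0
  g(0) = 0.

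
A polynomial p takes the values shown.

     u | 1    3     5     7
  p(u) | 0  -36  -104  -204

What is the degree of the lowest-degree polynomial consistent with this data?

Forward differences of the values at u = 1, 3, 5, 7:
  p  : 0  -36  -104  -204
  Δ  : -36  -68  -100
  Δ^2: -32  -32
  Δ^3: 0
The second differences are constant (-32) and nonzero, while all higher differences vanish, so the minimal degree is 2.

2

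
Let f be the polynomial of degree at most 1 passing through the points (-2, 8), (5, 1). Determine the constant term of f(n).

6

Write f(n) = an + b. Substituting each data point gives a linear system:
  -2a + b = 8
  5a + b = 1
Solving the system yields a = -1, b = 6.
So f(n) = -n + 6.
The constant term is 6.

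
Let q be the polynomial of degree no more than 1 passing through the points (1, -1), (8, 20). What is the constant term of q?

Write q(t) = at + b. Substituting each data point gives a linear system:
  a + b = -1
  8a + b = 20
Solving the system yields a = 3, b = -4.
So q(t) = 3t - 4.
The constant term is -4.

-4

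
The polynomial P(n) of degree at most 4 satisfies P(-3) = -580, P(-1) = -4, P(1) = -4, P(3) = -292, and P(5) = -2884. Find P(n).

P(n) = -6n^4 + 6n^3 + 6n^2 - 6n - 4

Write P(n) = an^4 + bn^3 + cn^2 + dn + e. Substituting each data point gives a linear system:
  81a - 27b + 9c - 3d + e = -580
  a - b + c - d + e = -4
  a + b + c + d + e = -4
  81a + 27b + 9c + 3d + e = -292
  625a + 125b + 25c + 5d + e = -2884
Solving the system yields a = -6, b = 6, c = 6, d = -6, e = -4.
So P(n) = -6n^4 + 6n^3 + 6n^2 - 6n - 4.
Check: P(-3) = -580. ✓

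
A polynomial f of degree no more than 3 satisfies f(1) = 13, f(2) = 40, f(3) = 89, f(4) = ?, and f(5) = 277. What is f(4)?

166

On equispaced nodes a degree-3 polynomial has vanishing fourth forward difference, so
  f(1) - 4·f(2) + 6·f(3) - 4·f(4) + f(5) = 0.
Substituting the known values and solving for f(4):
  -4·f(4) = -664
  f(4) = 166.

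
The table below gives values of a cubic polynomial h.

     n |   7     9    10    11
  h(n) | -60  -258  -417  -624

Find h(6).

-9

Using the Lagrange interpolation formula with nodes 7, 9, 10, 11:
  L_0(n) = (n - 9)(n - 10)(n - 11) / -24
  L_1(n) = (n - 7)(n - 10)(n - 11) / 4
  L_2(n) = (n - 7)(n - 9)(n - 11) / -3
  L_3(n) = (n - 7)(n - 9)(n - 10) / 8
Then h(n) = -60·L_0(n) - 258·L_1(n) - 417·L_2(n) - 624·L_3(n).
Expanding and collecting terms gives h(n) = -n³ + 6n² - 2n + 3.
Evaluating at n = 6: h(6) = -9.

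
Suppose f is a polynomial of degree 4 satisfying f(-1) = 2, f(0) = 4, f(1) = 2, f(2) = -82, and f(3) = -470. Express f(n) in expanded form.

f(n) = -6n^4 - n^3 + 4n^2 + n + 4

Write f(n) = an^4 + bn^3 + cn^2 + dn + e. Substituting each data point gives a linear system:
  a - b + c - d + e = 2
  e = 4
  a + b + c + d + e = 2
  16a + 8b + 4c + 2d + e = -82
  81a + 27b + 9c + 3d + e = -470
Solving the system yields a = -6, b = -1, c = 4, d = 1, e = 4.
So f(n) = -6n^4 - n^3 + 4n^2 + n + 4.
Check: f(2) = -82. ✓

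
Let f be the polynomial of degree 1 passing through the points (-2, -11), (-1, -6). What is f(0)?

-1

Using the Lagrange interpolation formula with nodes -2, -1:
  L_0(t) = (t + 1) / -1
  L_1(t) = (t + 2) / 1
Then f(t) = -11·L_0(t) - 6·L_1(t).
Expanding and collecting terms gives f(t) = 5t - 1.
Evaluating at t = 0: f(0) = -1.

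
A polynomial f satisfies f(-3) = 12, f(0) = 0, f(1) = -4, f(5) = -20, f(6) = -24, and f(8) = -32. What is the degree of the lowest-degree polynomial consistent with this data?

Divided differences on the nodes -3, 0, 1, 5, 6, 8:
  order 0: 12  0  -4  -20  -24  -32
  order 1: -4  -4  -4  -4  -4
  order 2: 0  0  0  0
  order 3: 0  0  0
  order 4: 0  0
  order 5: 0
The order-1 divided differences are all -4 (nonzero) and every higher order vanishes, so the data lies on a polynomial of degree exactly 1.

1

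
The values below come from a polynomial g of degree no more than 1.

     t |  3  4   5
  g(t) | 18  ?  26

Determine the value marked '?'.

22

The 2 known points determine the degree-1 polynomial uniquely.
Write g(t) = at + b. Substituting each data point gives a linear system:
  3a + b = 18
  5a + b = 26
Solving the system yields a = 4, b = 6.
So g(t) = 4t + 6.
Then g(4) = 22.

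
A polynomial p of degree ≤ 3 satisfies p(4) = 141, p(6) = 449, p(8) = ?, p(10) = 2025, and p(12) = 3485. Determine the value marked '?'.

On equispaced nodes a degree-3 polynomial has vanishing fourth forward difference, so
  p(4) - 4·p(6) + 6·p(8) - 4·p(10) + p(12) = 0.
Substituting the known values and solving for p(8):
  6·p(8) = 6270
  p(8) = 1045.

1045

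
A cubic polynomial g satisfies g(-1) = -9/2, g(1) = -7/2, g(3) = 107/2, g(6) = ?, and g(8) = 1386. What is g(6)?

The 4 known points determine the degree-3 polynomial uniquely.
Write g(t) = at^3 + bt^2 + ct + d. Substituting each data point gives a linear system:
  -a + b - c + d = -9/2
  a + b + c + d = -7/2
  27a + 9b + 3c + d = 107/2
  512a + 64b + 8c + d = 1386
Solving the system yields a = 3, b = -2, c = -5/2, d = -2.
So g(t) = 3t^3 - 2t^2 - (5/2)t - 2.
Then g(6) = 559.

559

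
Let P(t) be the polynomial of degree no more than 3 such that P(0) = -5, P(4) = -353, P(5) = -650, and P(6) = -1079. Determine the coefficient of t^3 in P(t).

-4

Write P(t) = at^3 + bt^2 + ct + d. Substituting each data point gives a linear system:
  d = -5
  64a + 16b + 4c + d = -353
  125a + 25b + 5c + d = -650
  216a + 36b + 6c + d = -1079
Solving the system yields a = -4, b = -6, c = 1, d = -5.
So P(t) = -4t³ - 6t² + t - 5.
The leading coefficient is -4.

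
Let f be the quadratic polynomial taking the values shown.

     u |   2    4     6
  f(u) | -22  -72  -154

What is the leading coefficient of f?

Write f(u) = au^2 + bu + c. Substituting each data point gives a linear system:
  4a + 2b + c = -22
  16a + 4b + c = -72
  36a + 6b + c = -154
Solving the system yields a = -4, b = -1, c = -4.
So f(u) = -4u^2 - u - 4.
The leading coefficient is -4.

-4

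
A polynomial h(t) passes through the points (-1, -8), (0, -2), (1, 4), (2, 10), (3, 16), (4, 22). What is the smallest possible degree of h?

1

Forward differences of the values at t = -1, 0, 1, 2, 3, 4:
  h  : -8  -2  4  10  16  22
  Δ  : 6  6  6  6  6
  Δ^2: 0  0  0  0
  Δ^3: 0  0  0
  Δ^4: 0  0
  Δ^5: 0
The first differences are constant (6) and nonzero, while all higher differences vanish, so the minimal degree is 1.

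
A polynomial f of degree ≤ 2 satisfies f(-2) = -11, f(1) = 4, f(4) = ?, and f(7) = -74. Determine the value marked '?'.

-17

On equispaced nodes a degree-2 polynomial has vanishing third forward difference, so
  - f(-2) + 3·f(1) - 3·f(4) + f(7) = 0.
Substituting the known values and solving for f(4):
  -3·f(4) = 51
  f(4) = -17.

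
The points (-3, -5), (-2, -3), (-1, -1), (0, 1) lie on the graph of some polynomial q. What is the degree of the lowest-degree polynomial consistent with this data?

1

Forward differences of the values at s = -3, -2, -1, 0:
  q  : -5  -3  -1  1
  Δ  : 2  2  2
  Δ^2: 0  0
  Δ^3: 0
The first differences are constant (2) and nonzero, while all higher differences vanish, so the minimal degree is 1.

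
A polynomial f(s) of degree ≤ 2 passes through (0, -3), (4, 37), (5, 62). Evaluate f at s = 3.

Using the Lagrange interpolation formula with nodes 0, 4, 5:
  L_0(s) = (s - 4)(s - 5) / 20
  L_1(s) = s(s - 5) / -4
  L_2(s) = s(s - 4) / 5
Then f(s) = -3·L_0(s) + 37·L_1(s) + 62·L_2(s).
Expanding and collecting terms gives f(s) = 3s² - 2s - 3.
Evaluating at s = 3: f(3) = 18.

18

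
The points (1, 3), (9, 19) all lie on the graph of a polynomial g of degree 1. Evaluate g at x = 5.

11

Using the Lagrange interpolation formula with nodes 1, 9:
  L_0(x) = (x - 9) / -8
  L_1(x) = (x - 1) / 8
Then g(x) = 3·L_0(x) + 19·L_1(x).
Expanding and collecting terms gives g(x) = 2x + 1.
Evaluating at x = 5: g(5) = 11.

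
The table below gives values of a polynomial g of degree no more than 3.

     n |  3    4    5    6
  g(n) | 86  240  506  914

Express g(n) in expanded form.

g(n) = 5n^3 - 4n^2 - 3n - 4

Using the Lagrange interpolation formula with nodes 3, 4, 5, 6:
  L_0(n) = (n - 4)(n - 5)(n - 6) / -6
  L_1(n) = (n - 3)(n - 5)(n - 6) / 2
  L_2(n) = (n - 3)(n - 4)(n - 6) / -2
  L_3(n) = (n - 3)(n - 4)(n - 5) / 6
Then g(n) = 86·L_0(n) + 240·L_1(n) + 506·L_2(n) + 914·L_3(n).
Expanding and collecting terms gives g(n) = 5n^3 - 4n^2 - 3n - 4.
Check: g(3) = 86. ✓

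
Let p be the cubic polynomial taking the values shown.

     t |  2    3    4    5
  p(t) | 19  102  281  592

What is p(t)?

Using the Lagrange interpolation formula with nodes 2, 3, 4, 5:
  L_0(t) = (t - 3)(t - 4)(t - 5) / -6
  L_1(t) = (t - 2)(t - 4)(t - 5) / 2
  L_2(t) = (t - 2)(t - 3)(t - 5) / -2
  L_3(t) = (t - 2)(t - 3)(t - 4) / 6
Then p(t) = 19·L_0(t) + 102·L_1(t) + 281·L_2(t) + 592·L_3(t).
Expanding and collecting terms gives p(t) = 6t^3 - 6t^2 - t - 3.
Check: p(4) = 281. ✓

p(t) = 6t^3 - 6t^2 - t - 3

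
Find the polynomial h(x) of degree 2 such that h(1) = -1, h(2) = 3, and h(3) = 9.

h(x) = x^2 + x - 3

Using the Lagrange interpolation formula with nodes 1, 2, 3:
  L_0(x) = (x - 2)(x - 3) / 2
  L_1(x) = (x - 1)(x - 3) / -1
  L_2(x) = (x - 1)(x - 2) / 2
Then h(x) = -1·L_0(x) + 3·L_1(x) + 9·L_2(x).
Expanding and collecting terms gives h(x) = x^2 + x - 3.
Check: h(2) = 3. ✓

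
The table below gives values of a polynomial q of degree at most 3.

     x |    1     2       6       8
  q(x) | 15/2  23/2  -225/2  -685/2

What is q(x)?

Write q(x) = ax^3 + bx^2 + cx + d. Substituting each data point gives a linear system:
  a + b + c + d = 15/2
  8a + 4b + 2c + d = 23/2
  216a + 36b + 6c + d = -225/2
  512a + 64b + 8c + d = -685/2
Solving the system yields a = -1, b = 2, c = 5, d = 3/2.
So q(x) = -x³ + 2x² + 5x + 3/2.
Check: q(2) = 23/2. ✓

q(x) = -x^3 + 2x^2 + 5x + 3/2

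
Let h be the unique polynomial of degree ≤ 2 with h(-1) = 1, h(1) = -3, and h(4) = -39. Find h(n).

h(n) = -2n^2 - 2n + 1

Using the Lagrange interpolation formula with nodes -1, 1, 4:
  L_0(n) = (n - 1)(n - 4) / 10
  L_1(n) = (n + 1)(n - 4) / -6
  L_2(n) = (n + 1)(n - 1) / 15
Then h(n) = 1·L_0(n) - 3·L_1(n) - 39·L_2(n).
Expanding and collecting terms gives h(n) = -2n^2 - 2n + 1.
Check: h(4) = -39. ✓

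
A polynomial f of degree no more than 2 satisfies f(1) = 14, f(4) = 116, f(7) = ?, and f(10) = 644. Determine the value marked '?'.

326

On equispaced nodes a degree-2 polynomial has vanishing third forward difference, so
  - f(1) + 3·f(4) - 3·f(7) + f(10) = 0.
Substituting the known values and solving for f(7):
  -3·f(7) = -978
  f(7) = 326.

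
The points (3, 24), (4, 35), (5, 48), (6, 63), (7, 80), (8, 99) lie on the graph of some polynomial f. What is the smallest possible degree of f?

2

Forward differences of the values at t = 3, 4, 5, 6, 7, 8:
  f  : 24  35  48  63  80  99
  Δ  : 11  13  15  17  19
  Δ^2: 2  2  2  2
  Δ^3: 0  0  0
  Δ^4: 0  0
  Δ^5: 0
The second differences are constant (2) and nonzero, while all higher differences vanish, so the minimal degree is 2.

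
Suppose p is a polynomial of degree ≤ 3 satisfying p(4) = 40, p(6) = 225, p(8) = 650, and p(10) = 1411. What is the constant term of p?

6

Write p(t) = at^3 + bt^2 + ct + d. Substituting each data point gives a linear system:
  64a + 16b + 4c + d = 40
  216a + 36b + 6c + d = 225
  512a + 64b + 8c + d = 650
  1000a + 100b + 10c + d = 1411
Solving the system yields a = 2, b = -6, c = 1/2, d = 6.
So p(t) = 2t³ - 6t² + (1/2)t + 6.
The constant term is 6.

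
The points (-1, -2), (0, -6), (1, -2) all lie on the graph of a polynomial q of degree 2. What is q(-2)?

Forward differences of the values at s = -1, 0, 1:
  q  : -2  -6  -2
  Δ  : -4  4
  Δ^2: 8
The second differences are constant, confirming degree 2.
Interpolating (Newton forward form) and evaluating at s = -2 gives q(-2) = 10.

10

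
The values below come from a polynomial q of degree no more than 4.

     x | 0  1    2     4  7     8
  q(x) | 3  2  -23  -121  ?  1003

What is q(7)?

332

The 5 known points determine the degree-4 polynomial uniquely.
Write q(x) = ax^4 + bx^3 + cx^2 + dx + e. Substituting each data point gives a linear system:
  e = 3
  a + b + c + d + e = 2
  16a + 8b + 4c + 2d + e = -23
  256a + 64b + 16c + 4d + e = -121
  4096a + 512b + 64c + 8d + e = 1003
Solving the system yields a = 1, b = -6, c = -1, d = 5, e = 3.
So q(x) = x⁴ - 6x³ - x² + 5x + 3.
Then q(7) = 332.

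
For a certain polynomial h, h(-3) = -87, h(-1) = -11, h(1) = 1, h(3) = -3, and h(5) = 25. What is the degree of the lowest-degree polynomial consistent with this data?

Forward differences of the values at s = -3, -1, 1, 3, 5:
  h  : -87  -11  1  -3  25
  Δ  : 76  12  -4  28
  Δ^2: -64  -16  32
  Δ^3: 48  48
  Δ^4: 0
The third differences are constant (48) and nonzero, while all higher differences vanish, so the minimal degree is 3.

3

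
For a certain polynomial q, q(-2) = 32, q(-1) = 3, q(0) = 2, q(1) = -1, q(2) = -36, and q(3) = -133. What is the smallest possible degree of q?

Forward differences of the values at t = -2, -1, 0, 1, 2, 3:
  q  : 32  3  2  -1  -36  -133
  Δ  : -29  -1  -3  -35  -97
  Δ^2: 28  -2  -32  -62
  Δ^3: -30  -30  -30
  Δ^4: 0  0
  Δ^5: 0
The third differences are constant (-30) and nonzero, while all higher differences vanish, so the minimal degree is 3.

3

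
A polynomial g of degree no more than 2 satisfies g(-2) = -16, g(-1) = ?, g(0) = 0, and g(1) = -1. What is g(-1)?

The 3 known points determine the degree-2 polynomial uniquely.
Write g(s) = as^2 + bs + c. Substituting each data point gives a linear system:
  4a - 2b + c = -16
  c = 0
  a + b + c = -1
Solving the system yields a = -3, b = 2, c = 0.
So g(s) = -3s^2 + 2s.
Then g(-1) = -5.

-5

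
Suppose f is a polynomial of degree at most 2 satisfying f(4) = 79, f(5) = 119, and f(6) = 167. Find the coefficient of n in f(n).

Write f(n) = an^2 + bn + c. Substituting each data point gives a linear system:
  16a + 4b + c = 79
  25a + 5b + c = 119
  36a + 6b + c = 167
Solving the system yields a = 4, b = 4, c = -1.
So f(n) = 4n^2 + 4n - 1.
The coefficient of n is 4.

4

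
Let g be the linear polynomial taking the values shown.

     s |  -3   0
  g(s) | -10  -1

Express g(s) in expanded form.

Using the Lagrange interpolation formula with nodes -3, 0:
  L_0(s) = s / -3
  L_1(s) = (s + 3) / 3
Then g(s) = -10·L_0(s) - 1·L_1(s).
Expanding and collecting terms gives g(s) = 3s - 1.
Check: g(-3) = -10. ✓

g(s) = 3s - 1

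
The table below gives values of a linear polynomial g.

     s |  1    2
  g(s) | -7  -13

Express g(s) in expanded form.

g(s) = -6s - 1

Using the Lagrange interpolation formula with nodes 1, 2:
  L_0(s) = (s - 2) / -1
  L_1(s) = (s - 1) / 1
Then g(s) = -7·L_0(s) - 13·L_1(s).
Expanding and collecting terms gives g(s) = -6s - 1.
Check: g(1) = -7. ✓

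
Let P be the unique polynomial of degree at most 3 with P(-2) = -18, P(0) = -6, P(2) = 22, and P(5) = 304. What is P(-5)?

Write P(u) = au^3 + bu^2 + cu + d. Substituting each data point gives a linear system:
  -8a + 4b - 2c + d = -18
  d = -6
  8a + 4b + 2c + d = 22
  125a + 25b + 5c + d = 304
Solving the system yields a = 2, b = 2, c = 2, d = -6.
So P(u) = 2u³ + 2u² + 2u - 6.
Then P(-5) = -216.

-216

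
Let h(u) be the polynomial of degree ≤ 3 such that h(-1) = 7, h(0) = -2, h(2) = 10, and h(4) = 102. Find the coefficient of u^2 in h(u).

4

Write h(u) = au^3 + bu^2 + cu + d. Substituting each data point gives a linear system:
  -a + b - c + d = 7
  d = -2
  8a + 4b + 2c + d = 10
  64a + 16b + 4c + d = 102
Solving the system yields a = 1, b = 4, c = -6, d = -2.
So h(u) = u^3 + 4u^2 - 6u - 2.
The coefficient of u^2 is 4.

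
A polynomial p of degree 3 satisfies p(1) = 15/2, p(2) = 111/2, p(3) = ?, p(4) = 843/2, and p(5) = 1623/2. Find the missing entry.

On equispaced nodes a degree-3 polynomial has vanishing fourth forward difference, so
  p(1) - 4·p(2) + 6·p(3) - 4·p(4) + p(5) = 0.
Substituting the known values and solving for p(3):
  6·p(3) = 1089
  p(3) = 363/2.

363/2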